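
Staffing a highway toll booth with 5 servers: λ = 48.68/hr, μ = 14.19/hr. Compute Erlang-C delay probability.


a = λ/μ = 3.4306; ρ = a/5 = 0.6861
P₀ = 0.028224 (from M/M/c formula)
C(c,a) = [a^c/(c!(1−ρ))]·P₀ = [475.16109/(120·0.3139)]·0.028224
= 12.61513·0.028224 = 0.356054

Final: 0.356054


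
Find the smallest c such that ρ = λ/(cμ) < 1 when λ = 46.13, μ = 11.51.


Stability requires cμ > λ ⇔ c > λ/μ.
λ/μ = 46.13/11.51 = 4.0078
Minimum integer c = ⌊4.0078⌋ + 1 = 5
Check: 5·11.51 = 57.55 > 46.13, while 4·11.51 = 46.04 ≤ 46.13

Final: 5 servers


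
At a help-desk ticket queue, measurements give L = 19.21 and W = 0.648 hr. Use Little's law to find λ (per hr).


λ = L/W = 19.21/0.648 = 29.6451 /hr

Final: 29.6451 /hr


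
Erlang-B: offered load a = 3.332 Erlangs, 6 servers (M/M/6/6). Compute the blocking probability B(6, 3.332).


B(c,a) = (a^c/c!) / Σ_{k=0}^{c} a^k/k!
a^6/6! = 1.900629
Σ terms (k=0..6): 1.00000 + 3.33200 + 5.55111 + 6.16544 + 5.13581 + 3.42250 + 1.90063 = 26.507486
B = 1.900629/26.507486 = 0.071702

Final: 0.071702


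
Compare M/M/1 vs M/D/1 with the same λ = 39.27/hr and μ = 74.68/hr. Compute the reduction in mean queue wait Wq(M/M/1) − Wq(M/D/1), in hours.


ρ = 39.27/74.68 = 0.5258
Wq(M/M/1) = ρ/(μ−λ) = 0.5258/35.41 = 0.01485 hr
Wq(M/D/1) = ρ/(2(μ−λ)) = 0.007425 hr
Savings = 0.01485 − 0.007425 = 0.007425 hr

Final: 0.007425 hr


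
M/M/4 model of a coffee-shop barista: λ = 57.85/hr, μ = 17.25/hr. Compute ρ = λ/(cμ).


ρ = λ/(cμ) = 57.85/(4·17.25) = 57.85/69.00 = 0.8384

Final: 0.8384


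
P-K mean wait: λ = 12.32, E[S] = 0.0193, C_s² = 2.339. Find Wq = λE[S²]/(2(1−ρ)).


ρ = λ·E[S] = 12.32·0.0193 = 0.2378
E[S²] = E[S]²(1+C_s²) = 0.0193²·(1+2.339) = 0.001244
Wq = λ·E[S²]/(2(1−ρ)) = 12.32·0.001244/(2·0.7622) = 0.01005 hr

Final: 0.01005 hr


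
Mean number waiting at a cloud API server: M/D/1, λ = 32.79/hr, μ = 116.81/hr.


ρ = 32.79/116.81 = 0.2807
M/D/1: Lq = ρ²/(2(1−ρ)) = 0.07880/(2·0.7193) = 0.05478

Final: 0.05478


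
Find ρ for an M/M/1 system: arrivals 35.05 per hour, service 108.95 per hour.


ρ = λ/μ = 35.05/108.95 = 0.3217

Final: 0.3217


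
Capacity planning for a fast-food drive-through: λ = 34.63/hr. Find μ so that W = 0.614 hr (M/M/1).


W = 1/(μ−λ) ⇒ μ − λ = 1/W = 1/0.614 = 1.6287
μ = λ + 1/W = 34.63 + 1.6287 = 36.2587 per hr

Final: 36.2587 /hr


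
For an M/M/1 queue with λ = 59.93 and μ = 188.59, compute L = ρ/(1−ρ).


ρ = λ/μ = 59.93/188.59 = 0.3178
L = ρ/(1−ρ) = 0.3178/(1 − 0.3178) = 0.3178/0.6822 = 0.4658

Final: 0.4658


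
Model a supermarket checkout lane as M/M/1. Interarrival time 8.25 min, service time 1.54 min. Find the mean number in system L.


λ = 60/8.25 = 7.2727 /hr
μ = 60/1.54 = 38.9610 /hr
ρ = λ/μ = 7.2727/38.9610 = 0.1867
L = ρ/(1−ρ) = 0.1867/0.8133 = 0.2295

Final: 0.2295


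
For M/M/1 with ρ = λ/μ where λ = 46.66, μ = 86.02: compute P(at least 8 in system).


ρ = 46.66/86.02 = 0.5424
P(N ≥ n) = ρ^n = 0.5424^8 = 0.007495

Final: 0.007495


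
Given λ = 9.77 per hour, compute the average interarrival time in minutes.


Mean interarrival time = 1/λ = 1/9.77 hour = 0.10235 hour
In minutes: 0.10235 × 60 = 6.1412 min

Final: 6.1412 min


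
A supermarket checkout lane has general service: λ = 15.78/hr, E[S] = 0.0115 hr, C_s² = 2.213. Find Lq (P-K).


ρ = λ·E[S] = 15.78·0.0115 = 0.1815
Lq = ρ²(1+C_s²)/(2(1−ρ)) = 0.03293·(1+2.213)/(2·0.8185)
= 0.03293·3.2130/1.6371 = 0.06463

Final: 0.06463


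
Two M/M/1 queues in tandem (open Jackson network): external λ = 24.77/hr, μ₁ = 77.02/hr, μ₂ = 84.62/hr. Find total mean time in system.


Each node sees arrival rate λ = 24.77/hr (tandem ⇒ throughput preserved).
W₁ = 1/(μ₁−λ) = 1/(77.02−24.77) = 0.01914 hr
W₂ = 1/(μ₂−λ) = 1/(84.62−24.77) = 0.01671 hr
W_total = W₁ + W₂ = 0.01914 + 0.01671 = 0.03585 hr

Final: 0.03585 hr


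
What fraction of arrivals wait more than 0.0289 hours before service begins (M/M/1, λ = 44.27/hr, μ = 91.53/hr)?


ρ = 44.27/91.53 = 0.4837
P(Wq > t) = ρ·e^{−(μ−λ)t} = 0.4837·e^{−1.3658}
= 0.4837·0.255173 = 0.123419

Final: 0.123419


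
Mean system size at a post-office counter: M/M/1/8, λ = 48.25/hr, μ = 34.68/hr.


ρ = 48.25/34.68 = 1.3913
L = ρ[1 − (K+1)ρ^K + Kρ^(K+1)] / [(1−ρ)(1−ρ^(K+1))]
Numerator: 1.3913·(1 − 9·14.039312 + 8·19.532780) = 43.002647
Denominator: (-0.3913)·(-18.532780) = 7.251725
L = 43.002647/7.251725 = 5.9300

Final: 5.9300


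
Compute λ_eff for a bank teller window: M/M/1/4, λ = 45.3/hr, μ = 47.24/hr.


ρ = 0.9589; P_K = (1−ρ)ρ^4/(1−ρ^5) = 0.183588
λ_eff = λ(1 − P_K) = 45.3·(1 − 0.183588) = 45.3·0.816412 = 36.9835 /hr

Final: 36.9835 /hr


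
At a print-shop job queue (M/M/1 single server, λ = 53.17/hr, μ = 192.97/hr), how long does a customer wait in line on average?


ρ = 53.17/192.97 = 0.2755
Wq = ρ/(μ−λ) = 0.2755/(192.97 − 53.17) = 0.2755/139.80 = 0.001971 hr

Final: 0.001971 hr


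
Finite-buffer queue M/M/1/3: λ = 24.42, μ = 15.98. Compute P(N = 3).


ρ = λ/μ = 24.42/15.98 = 1.5282
P_K = (1−ρ)ρ^K/(1−ρ^(K+1)) = (-0.5282·3.568672)/(1 − 5.453503)
= -1.884831/-4.453503 = 0.423224

Final: 0.423224


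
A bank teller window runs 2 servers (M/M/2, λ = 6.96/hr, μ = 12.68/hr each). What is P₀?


a = λ/μ = 6.96/12.68 = 0.5489; ρ = a/c = 0.2744
Σ_{k=0}^{1} a^k/k! (terms k=0..1) = 1.00000 + 0.54890 = 1.54890
Tail: a^2/(2!(1−ρ)) = 0.30129/(2·0.7256) = 0.20763
P₀ = 1/(1.54890 + 0.20763) = 1/1.75652 = 0.569307

Final: 0.569307


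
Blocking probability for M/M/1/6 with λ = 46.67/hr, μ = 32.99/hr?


ρ = λ/μ = 46.67/32.99 = 1.4147
P_K = (1−ρ)ρ^K/(1−ρ^(K+1)) = (-0.4147·8.015542)/(1 − 11.339356)
= -3.323814/-10.339356 = 0.321472

Final: 0.321472


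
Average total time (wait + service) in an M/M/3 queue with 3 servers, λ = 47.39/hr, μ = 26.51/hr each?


a = 1.7876; ρ = 0.5959; P₀ = 0.148338
Lq = P₀·a^c·ρ/(c!(1−ρ)²) = 0.51530
Wq = Lq/λ = 0.51530/47.39 = 0.01087 hr
W = Wq + 1/μ = 0.01087 + 0.03772 = 0.04860 hr

Final: 0.04860 hr


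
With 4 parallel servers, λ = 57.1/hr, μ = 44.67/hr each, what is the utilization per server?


ρ = λ/(cμ) = 57.1/(4·44.67) = 57.1/178.68 = 0.3196

Final: 0.3196


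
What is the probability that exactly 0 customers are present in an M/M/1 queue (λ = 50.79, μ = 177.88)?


ρ = 50.79/177.88 = 0.2855
P_n = (1−ρ)·ρ^n = (1 − 0.2855)·0.2855^0 = 0.7145·1.000000 = 0.714470

Final: 0.714470


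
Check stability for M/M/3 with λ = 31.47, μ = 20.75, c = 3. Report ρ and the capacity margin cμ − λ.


Total capacity cμ = 3·20.75 = 62.25/hr
ρ = λ/(cμ) = 31.47/62.25 = 0.5055
Stable ⇔ ρ < 1: YES
Spare capacity = cμ − λ = 62.25 − 31.47 = 30.78/hr

Final: ρ = 0.5055; stable; margin = 30.78/hr


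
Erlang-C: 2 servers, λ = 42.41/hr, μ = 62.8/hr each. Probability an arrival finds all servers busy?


a = λ/μ = 0.6753; ρ = a/2 = 0.3377
P₀ = 0.495149 (from M/M/c formula)
C(c,a) = [a^c/(c!(1−ρ))]·P₀ = [0.45606/(2·0.6623)]·0.495149
= 0.34428·0.495149 = 0.170468

Final: 0.170468


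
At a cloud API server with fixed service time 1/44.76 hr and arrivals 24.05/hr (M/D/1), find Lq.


ρ = 24.05/44.76 = 0.5373
M/D/1: Lq = ρ²/(2(1−ρ)) = 0.2887/(2·0.4627) = 0.31198

Final: 0.31198


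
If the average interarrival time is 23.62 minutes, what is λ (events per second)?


λ = 1/(interarrival time) in consistent units.
1 second = 0.0166667 min, so λ = 0.0166667/23.62 = 0.0007056 per second

Final: 0.0007056 /sec


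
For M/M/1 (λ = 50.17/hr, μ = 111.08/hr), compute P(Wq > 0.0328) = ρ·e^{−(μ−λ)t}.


ρ = 50.17/111.08 = 0.4517
P(Wq > t) = ρ·e^{−(μ−λ)t} = 0.4517·e^{−1.9978}
= 0.4517·0.135627 = 0.061257

Final: 0.061257


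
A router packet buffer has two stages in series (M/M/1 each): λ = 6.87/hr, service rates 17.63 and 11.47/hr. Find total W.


Each node sees arrival rate λ = 6.87/hr (tandem ⇒ throughput preserved).
W₁ = 1/(μ₁−λ) = 1/(17.63−6.87) = 0.09294 hr
W₂ = 1/(μ₂−λ) = 1/(11.47−6.87) = 0.21739 hr
W_total = W₁ + W₂ = 0.09294 + 0.21739 = 0.31033 hr

Final: 0.31033 hr


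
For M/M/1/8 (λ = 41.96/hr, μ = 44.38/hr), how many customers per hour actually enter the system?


ρ = 0.9455; P_K = (1−ρ)ρ^8/(1−ρ^9) = 0.087863
λ_eff = λ(1 − P_K) = 41.96·(1 − 0.087863) = 41.96·0.912137 = 38.2732 /hr

Final: 38.2732 /hr


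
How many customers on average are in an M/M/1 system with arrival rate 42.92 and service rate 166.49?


ρ = λ/μ = 42.92/166.49 = 0.2578
L = ρ/(1−ρ) = 0.2578/(1 − 0.2578) = 0.2578/0.7422 = 0.3473

Final: 0.3473


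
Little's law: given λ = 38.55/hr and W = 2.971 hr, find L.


L = λW = 38.55·2.971 = 114.5320

Final: 114.5320


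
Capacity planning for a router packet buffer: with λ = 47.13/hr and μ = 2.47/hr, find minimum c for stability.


Stability requires cμ > λ ⇔ c > λ/μ.
λ/μ = 47.13/2.47 = 19.0810
Minimum integer c = ⌊19.0810⌋ + 1 = 20
Check: 20·2.47 = 49.40 > 47.13, while 19·2.47 = 46.93 ≤ 47.13

Final: 20 servers


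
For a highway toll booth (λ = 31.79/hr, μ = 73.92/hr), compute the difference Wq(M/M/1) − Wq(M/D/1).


ρ = 31.79/73.92 = 0.4301
Wq(M/M/1) = ρ/(μ−λ) = 0.4301/42.13 = 0.01021 hr
Wq(M/D/1) = ρ/(2(μ−λ)) = 0.005104 hr
Savings = 0.01021 − 0.005104 = 0.005104 hr

Final: 0.005104 hr


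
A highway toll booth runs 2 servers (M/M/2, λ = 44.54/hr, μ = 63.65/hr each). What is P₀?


a = λ/μ = 44.54/63.65 = 0.6998; ρ = a/c = 0.3499
Σ_{k=0}^{1} a^k/k! (terms k=0..1) = 1.00000 + 0.69976 = 1.69976
Tail: a^2/(2!(1−ρ)) = 0.48967/(2·0.6501) = 0.37660
P₀ = 1/(1.69976 + 0.37660) = 1/2.07637 = 0.481611

Final: 0.481611


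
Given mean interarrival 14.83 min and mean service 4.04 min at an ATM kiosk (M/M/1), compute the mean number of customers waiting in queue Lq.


λ = 60/14.83 = 4.0459 /hr
μ = 60/4.04 = 14.8515 /hr
ρ = λ/μ = 4.0459/14.8515 = 0.2724
Lq = ρ²/(1−ρ) = 0.07421/0.7276 = 0.1020

Final: 0.1020


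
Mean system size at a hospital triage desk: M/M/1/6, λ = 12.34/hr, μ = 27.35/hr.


ρ = 12.34/27.35 = 0.4512
L = ρ[1 − (K+1)ρ^K + Kρ^(K+1)] / [(1−ρ)(1−ρ^(K+1))]
Numerator: 0.4512·(1 − 7·0.008436 + 6·0.003806) = 0.434848
Denominator: (0.5488)·(0.996194) = 0.546723
L = 0.434848/0.546723 = 0.7954

Final: 0.7954


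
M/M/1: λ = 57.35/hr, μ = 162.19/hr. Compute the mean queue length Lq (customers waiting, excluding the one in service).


ρ = 57.35/162.19 = 0.3536
Lq = ρ²/(1−ρ) = 0.1250/0.6464 = 0.1934

Final: 0.1934


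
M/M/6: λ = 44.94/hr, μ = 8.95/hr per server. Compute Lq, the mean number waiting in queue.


a = λ/μ = 5.0212; ρ = a/6 = 0.8369
P₀ = 0.004362
Lq = P₀·a^c·ρ / (c!·(1−ρ)²) = 0.004362·16027.29374·0.8369/(720·0.02661)
= 3.05336

Final: 3.05336


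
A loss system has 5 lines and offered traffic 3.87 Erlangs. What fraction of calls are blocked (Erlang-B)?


B(c,a) = (a^c/c!) / Σ_{k=0}^{c} a^k/k!
a^5/5! = 7.233918
Σ terms (k=0..5): 1.00000 + 3.87000 + 7.48845 + 9.66010 + 9.34615 + 7.23392 = 38.598616
B = 7.233918/38.598616 = 0.187414

Final: 0.187414


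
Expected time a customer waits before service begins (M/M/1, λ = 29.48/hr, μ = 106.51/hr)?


ρ = 29.48/106.51 = 0.2768
Wq = ρ/(μ−λ) = 0.2768/(106.51 − 29.48) = 0.2768/77.03 = 0.003593 hr

Final: 0.003593 hr


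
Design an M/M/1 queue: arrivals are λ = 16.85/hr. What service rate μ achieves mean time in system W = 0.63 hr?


W = 1/(μ−λ) ⇒ μ − λ = 1/W = 1/0.63 = 1.5873
μ = λ + 1/W = 16.85 + 1.5873 = 18.4373 per hr

Final: 18.4373 /hr


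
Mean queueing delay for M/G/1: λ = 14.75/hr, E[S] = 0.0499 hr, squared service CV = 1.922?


ρ = λ·E[S] = 14.75·0.0499 = 0.7360
E[S²] = E[S]²(1+C_s²) = 0.0499²·(1+1.922) = 0.007276
Wq = λ·E[S²]/(2(1−ρ)) = 14.75·0.007276/(2·0.2640) = 0.20327 hr

Final: 0.20327 hr


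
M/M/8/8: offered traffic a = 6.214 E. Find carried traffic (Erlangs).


B(8,6.214) = 0.133851 (Erlang-B)
Carried load = a(1 − B) = 6.214·(1 − 0.133851) = 6.214·0.866149 = 5.3823 E

Final: 5.3823 Erlangs


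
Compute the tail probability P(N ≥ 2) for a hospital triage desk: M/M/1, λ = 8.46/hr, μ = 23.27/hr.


ρ = 8.46/23.27 = 0.3636
P(N ≥ n) = ρ^n = 0.3636^2 = 0.132175

Final: 0.132175


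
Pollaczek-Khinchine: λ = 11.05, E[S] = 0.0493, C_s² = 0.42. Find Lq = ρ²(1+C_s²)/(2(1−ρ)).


ρ = λ·E[S] = 11.05·0.0493 = 0.5448
Lq = ρ²(1+C_s²)/(2(1−ρ)) = 0.2968·(1+0.42)/(2·0.4552)
= 0.2968·1.4200/0.9105 = 0.46285

Final: 0.46285


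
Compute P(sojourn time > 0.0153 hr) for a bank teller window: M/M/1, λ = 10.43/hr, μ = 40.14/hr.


W ~ Exponential(μ−λ) for M/M/1.
μ − λ = 40.14 − 10.43 = 29.7100
P(W > t) = e^{−(μ−λ)t} = e^{−0.4546} = 0.634725

Final: 0.634725


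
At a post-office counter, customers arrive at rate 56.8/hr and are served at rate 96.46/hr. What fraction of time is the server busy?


ρ = λ/μ = 56.8/96.46 = 0.5888

Final: 0.5888


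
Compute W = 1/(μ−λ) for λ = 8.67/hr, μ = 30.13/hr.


W = 1/(μ−λ) = 1/(30.13 − 8.67) = 1/21.46 = 0.04660 hr

Final: 0.04660 hr


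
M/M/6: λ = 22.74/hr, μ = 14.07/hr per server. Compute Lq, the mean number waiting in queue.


a = λ/μ = 1.6162; ρ = a/6 = 0.2694
P₀ = 0.198572
Lq = P₀·a^c·ρ / (c!·(1−ρ)²) = 0.198572·17.82289·0.2694/(720·0.53382)
= 0.002480

Final: 0.002480


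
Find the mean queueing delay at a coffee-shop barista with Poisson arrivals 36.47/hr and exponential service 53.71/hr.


ρ = 36.47/53.71 = 0.6790
Wq = ρ/(μ−λ) = 0.6790/(53.71 − 36.47) = 0.6790/17.24 = 0.03939 hr

Final: 0.03939 hr


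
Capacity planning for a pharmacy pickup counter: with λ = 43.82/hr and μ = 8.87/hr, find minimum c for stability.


Stability requires cμ > λ ⇔ c > λ/μ.
λ/μ = 43.82/8.87 = 4.9402
Minimum integer c = ⌊4.9402⌋ + 1 = 5
Check: 5·8.87 = 44.35 > 43.82, while 4·8.87 = 35.48 ≤ 43.82

Final: 5 servers


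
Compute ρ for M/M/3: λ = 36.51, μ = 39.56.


ρ = λ/(cμ) = 36.51/(3·39.56) = 36.51/118.68 = 0.3076

Final: 0.3076


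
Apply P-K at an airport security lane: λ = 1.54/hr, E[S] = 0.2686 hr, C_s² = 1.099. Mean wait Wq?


ρ = λ·E[S] = 1.54·0.2686 = 0.4136
E[S²] = E[S]²(1+C_s²) = 0.2686²·(1+1.099) = 0.151434
Wq = λ·E[S²]/(2(1−ρ)) = 1.54·0.151434/(2·0.5864) = 0.19886 hr

Final: 0.19886 hr


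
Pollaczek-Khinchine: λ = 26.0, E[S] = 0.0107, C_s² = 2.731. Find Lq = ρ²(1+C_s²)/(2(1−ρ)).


ρ = λ·E[S] = 26.0·0.0107 = 0.2782
Lq = ρ²(1+C_s²)/(2(1−ρ)) = 0.07740·(1+2.731)/(2·0.7218)
= 0.07740·3.7310/1.4436 = 0.20003

Final: 0.20003


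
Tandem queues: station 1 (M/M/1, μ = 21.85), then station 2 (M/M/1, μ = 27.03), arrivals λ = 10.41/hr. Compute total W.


Each node sees arrival rate λ = 10.41/hr (tandem ⇒ throughput preserved).
W₁ = 1/(μ₁−λ) = 1/(21.85−10.41) = 0.08741 hr
W₂ = 1/(μ₂−λ) = 1/(27.03−10.41) = 0.06017 hr
W_total = W₁ + W₂ = 0.08741 + 0.06017 = 0.14758 hr

Final: 0.14758 hr


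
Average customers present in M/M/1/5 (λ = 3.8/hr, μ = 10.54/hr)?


ρ = 3.8/10.54 = 0.3605
L = ρ[1 − (K+1)ρ^K + Kρ^(K+1)] / [(1−ρ)(1−ρ^(K+1))]
Numerator: 0.3605·(1 − 6·0.006091 + 5·0.002196) = 0.351313
Denominator: (0.6395)·(0.997804) = 0.638064
L = 0.351313/0.638064 = 0.5506

Final: 0.5506


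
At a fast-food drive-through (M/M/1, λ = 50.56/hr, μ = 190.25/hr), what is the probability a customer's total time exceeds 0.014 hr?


W ~ Exponential(μ−λ) for M/M/1.
μ − λ = 190.25 − 50.56 = 139.6900
P(W > t) = e^{−(μ−λ)t} = e^{−1.9557} = 0.141471

Final: 0.141471


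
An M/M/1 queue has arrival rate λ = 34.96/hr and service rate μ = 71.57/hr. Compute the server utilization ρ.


ρ = λ/μ = 34.96/71.57 = 0.4885

Final: 0.4885


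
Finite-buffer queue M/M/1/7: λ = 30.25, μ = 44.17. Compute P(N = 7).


ρ = λ/μ = 30.25/44.17 = 0.6849
P_K = (1−ρ)ρ^K/(1−ρ^(K+1)) = (0.3151·0.070662)/(1 − 0.048393)
= 0.022269/0.951607 = 0.023401

Final: 0.023401


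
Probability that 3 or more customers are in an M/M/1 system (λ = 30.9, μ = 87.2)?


ρ = 30.9/87.2 = 0.3544
P(N ≥ n) = ρ^n = 0.3544^3 = 0.044497

Final: 0.044497


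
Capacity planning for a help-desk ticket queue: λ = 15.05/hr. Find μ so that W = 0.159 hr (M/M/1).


W = 1/(μ−λ) ⇒ μ − λ = 1/W = 1/0.159 = 6.2893
μ = λ + 1/W = 15.05 + 6.2893 = 21.3393 per hr

Final: 21.3393 /hr


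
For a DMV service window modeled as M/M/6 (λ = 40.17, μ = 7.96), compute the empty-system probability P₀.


a = λ/μ = 40.17/7.96 = 5.0465; ρ = a/c = 0.8411
Σ_{k=0}^{5} a^k/k! (terms k=0..5) = 1.00000 + 5.04648 + 12.73349 + 21.41978 + 27.02364 + 27.27486 = 94.49826
Tail: a^6/(6!(1−ρ)) = 16517.05382/(720·0.1589) = 144.35194
P₀ = 1/(94.49826 + 144.35194) = 1/238.85020 = 0.004187

Final: 0.004187


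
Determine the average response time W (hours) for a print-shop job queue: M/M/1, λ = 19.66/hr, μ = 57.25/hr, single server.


W = 1/(μ−λ) = 1/(57.25 − 19.66) = 1/37.59 = 0.02660 hr

Final: 0.02660 hr


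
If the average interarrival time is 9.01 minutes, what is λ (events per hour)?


λ = 1/(interarrival time) in consistent units.
1 hour = 60 min, so λ = 60/9.01 = 6.6593 per hour

Final: 6.6593 /hr


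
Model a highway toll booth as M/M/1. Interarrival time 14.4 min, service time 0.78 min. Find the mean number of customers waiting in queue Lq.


λ = 60/14.4 = 4.1667 /hr
μ = 60/0.78 = 76.9231 /hr
ρ = λ/μ = 4.1667/76.9231 = 0.05417
Lq = ρ²/(1−ρ) = 0.002934/0.9458 = 0.003102

Final: 0.003102


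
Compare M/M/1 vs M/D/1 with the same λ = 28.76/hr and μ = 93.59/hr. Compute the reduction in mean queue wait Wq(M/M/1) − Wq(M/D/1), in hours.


ρ = 28.76/93.59 = 0.3073
Wq(M/M/1) = ρ/(μ−λ) = 0.3073/64.83 = 0.004740 hr
Wq(M/D/1) = ρ/(2(μ−λ)) = 0.002370 hr
Savings = 0.004740 − 0.002370 = 0.002370 hr

Final: 0.002370 hr


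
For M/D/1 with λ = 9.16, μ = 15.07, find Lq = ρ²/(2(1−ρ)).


ρ = 9.16/15.07 = 0.6078
M/D/1: Lq = ρ²/(2(1−ρ)) = 0.3695/(2·0.3922) = 0.47104

Final: 0.47104


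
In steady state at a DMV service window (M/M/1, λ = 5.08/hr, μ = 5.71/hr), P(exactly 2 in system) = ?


ρ = 5.08/5.71 = 0.8897
P_n = (1−ρ)·ρ^n = (1 − 0.8897)·0.8897^2 = 0.1103·0.791508 = 0.087329

Final: 0.087329


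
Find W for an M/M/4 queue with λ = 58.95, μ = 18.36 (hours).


a = 3.2108; ρ = 0.8027; P₀ = 0.026791
Lq = P₀·a^c·ρ/(c!(1−ρ)²) = 2.44626
Wq = Lq/λ = 2.44626/58.95 = 0.04150 hr
W = Wq + 1/μ = 0.04150 + 0.05447 = 0.09596 hr

Final: 0.09596 hr


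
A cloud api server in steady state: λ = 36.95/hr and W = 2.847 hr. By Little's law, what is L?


L = λW = 36.95·2.847 = 105.1967

Final: 105.1967


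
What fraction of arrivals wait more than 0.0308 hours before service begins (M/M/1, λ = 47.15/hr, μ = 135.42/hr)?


ρ = 47.15/135.42 = 0.3482
P(Wq > t) = ρ·e^{−(μ−λ)t} = 0.3482·e^{−2.7187}
= 0.3482·0.065959 = 0.022965

Final: 0.022965


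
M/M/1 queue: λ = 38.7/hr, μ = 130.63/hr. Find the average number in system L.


ρ = λ/μ = 38.7/130.63 = 0.2963
L = ρ/(1−ρ) = 0.2963/(1 − 0.2963) = 0.2963/0.7037 = 0.4210

Final: 0.4210


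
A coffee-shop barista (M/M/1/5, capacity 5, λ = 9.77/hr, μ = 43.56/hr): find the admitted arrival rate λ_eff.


ρ = 0.2243; P_K = (1−ρ)ρ^5/(1−ρ^6) = 0.0004403
λ_eff = λ(1 − P_K) = 9.77·(1 − 0.0004403) = 9.77·0.999560 = 9.7657 /hr

Final: 9.7657 /hr


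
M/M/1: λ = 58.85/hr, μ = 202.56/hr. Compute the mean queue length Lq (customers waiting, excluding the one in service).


ρ = 58.85/202.56 = 0.2905
Lq = ρ²/(1−ρ) = 0.08441/0.7095 = 0.1190

Final: 0.1190


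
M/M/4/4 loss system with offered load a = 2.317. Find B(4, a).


B(c,a) = (a^c/c!) / Σ_{k=0}^{c} a^k/k!
a^4/4! = 1.200861
Σ terms (k=0..4): 1.00000 + 2.31700 + 2.68424 + 2.07313 + 1.20086 = 9.275237
B = 1.200861/9.275237 = 0.129470

Final: 0.129470


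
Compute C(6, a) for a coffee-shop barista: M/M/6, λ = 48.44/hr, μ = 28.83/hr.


a = λ/μ = 1.6802; ρ = a/6 = 0.2800
P₀ = 0.186243 (from M/M/c formula)
C(c,a) = [a^c/(c!(1−ρ))]·P₀ = [22.49868/(720·0.7200)]·0.186243
= 0.04340·0.186243 = 0.008083

Final: 0.008083


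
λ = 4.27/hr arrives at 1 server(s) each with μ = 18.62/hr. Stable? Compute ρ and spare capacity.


Total capacity cμ = 1·18.62 = 18.62/hr
ρ = λ/(cμ) = 4.27/18.62 = 0.2293
Stable ⇔ ρ < 1: YES
Spare capacity = cμ − λ = 18.62 − 4.27 = 14.35/hr

Final: ρ = 0.2293; stable; margin = 14.35/hr


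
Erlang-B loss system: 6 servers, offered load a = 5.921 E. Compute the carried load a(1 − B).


B(6,5.921) = 0.259356 (Erlang-B)
Carried load = a(1 − B) = 5.921·(1 − 0.259356) = 5.921·0.740644 = 4.3854 E

Final: 4.3854 Erlangs


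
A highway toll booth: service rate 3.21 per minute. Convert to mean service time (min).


Mean service time = 1/μ = 1/3.21 minute = 0.31153 minute
In minutes: 0.31153 × 1 = 0.3115 min

Final: 0.3115 min


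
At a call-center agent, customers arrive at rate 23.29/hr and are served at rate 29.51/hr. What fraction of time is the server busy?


ρ = λ/μ = 23.29/29.51 = 0.7892

Final: 0.7892


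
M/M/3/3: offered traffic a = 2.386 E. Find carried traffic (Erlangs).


B(3,2.386) = 0.266455 (Erlang-B)
Carried load = a(1 − B) = 2.386·(1 − 0.266455) = 2.386·0.733545 = 1.7502 E

Final: 1.7502 Erlangs


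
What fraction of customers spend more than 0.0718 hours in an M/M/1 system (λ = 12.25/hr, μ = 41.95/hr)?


W ~ Exponential(μ−λ) for M/M/1.
μ − λ = 41.95 − 12.25 = 29.7000
P(W > t) = e^{−(μ−λ)t} = e^{−2.1325} = 0.118545

Final: 0.118545


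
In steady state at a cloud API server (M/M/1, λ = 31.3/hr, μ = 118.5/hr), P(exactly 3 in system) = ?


ρ = 31.3/118.5 = 0.2641
P_n = (1−ρ)·ρ^n = (1 − 0.2641)·0.2641^3 = 0.7359·0.018428 = 0.013561

Final: 0.013561


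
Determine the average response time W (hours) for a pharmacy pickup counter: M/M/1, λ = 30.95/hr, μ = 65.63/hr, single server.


W = 1/(μ−λ) = 1/(65.63 − 30.95) = 1/34.68 = 0.02884 hr

Final: 0.02884 hr


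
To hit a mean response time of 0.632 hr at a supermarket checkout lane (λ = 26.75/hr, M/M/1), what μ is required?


W = 1/(μ−λ) ⇒ μ − λ = 1/W = 1/0.632 = 1.5823
μ = λ + 1/W = 26.75 + 1.5823 = 28.3323 per hr

Final: 28.3323 /hr


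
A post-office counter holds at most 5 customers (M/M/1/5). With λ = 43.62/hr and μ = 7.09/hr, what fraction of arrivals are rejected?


ρ = λ/μ = 43.62/7.09 = 6.1523
P_K = (1−ρ)ρ^K/(1−ρ^(K+1)) = (-5.1523·8814.488800)/(1 − 54229.619390)
= -45415.130590/-54228.619390 = 0.837475

Final: 0.837475


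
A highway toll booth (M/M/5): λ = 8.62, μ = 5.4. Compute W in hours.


a = 1.5963; ρ = 0.3193; P₀ = 0.202194
Lq = P₀·a^c·ρ/(c!(1−ρ)²) = 0.01203
Wq = Lq/λ = 0.01203/8.62 = 0.001396 hr
W = Wq + 1/μ = 0.001396 + 0.18519 = 0.18658 hr

Final: 0.18658 hr


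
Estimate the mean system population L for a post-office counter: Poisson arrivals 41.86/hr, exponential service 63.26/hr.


ρ = λ/μ = 41.86/63.26 = 0.6617
L = ρ/(1−ρ) = 0.6617/(1 − 0.6617) = 0.6617/0.3383 = 1.9561

Final: 1.9561


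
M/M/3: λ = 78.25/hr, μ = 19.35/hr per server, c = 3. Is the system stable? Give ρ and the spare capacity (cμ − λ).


Total capacity cμ = 3·19.35 = 58.05/hr
ρ = λ/(cμ) = 78.25/58.05 = 1.3480
Stable ⇔ ρ < 1: NO
Spare capacity = cμ − λ = 58.05 − 78.25 = -20.20/hr

Final: ρ = 1.3480; unstable; margin = -20.20/hr


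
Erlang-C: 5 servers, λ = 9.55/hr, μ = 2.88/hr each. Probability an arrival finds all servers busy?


a = λ/μ = 3.3160; ρ = a/5 = 0.6632
P₀ = 0.032417 (from M/M/c formula)
C(c,a) = [a^c/(c!(1−ρ))]·P₀ = [400.91695/(120·0.3368)]·0.032417
= 9.91959·0.032417 = 0.321564

Final: 0.321564


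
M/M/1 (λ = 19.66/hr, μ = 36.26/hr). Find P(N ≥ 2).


ρ = 19.66/36.26 = 0.5422
P(N ≥ n) = ρ^n = 0.5422^2 = 0.293976

Final: 0.293976


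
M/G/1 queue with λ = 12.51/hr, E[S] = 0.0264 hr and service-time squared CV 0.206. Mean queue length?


ρ = λ·E[S] = 12.51·0.0264 = 0.3303
Lq = ρ²(1+C_s²)/(2(1−ρ)) = 0.1091·(1+0.206)/(2·0.6697)
= 0.1091·1.2060/1.3395 = 0.09821

Final: 0.09821


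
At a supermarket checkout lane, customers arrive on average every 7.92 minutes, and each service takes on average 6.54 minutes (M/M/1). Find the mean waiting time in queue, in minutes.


λ = 60/7.92 = 7.5758 /hr
μ = 60/6.54 = 9.1743 /hr
ρ = λ/μ = 7.5758/9.1743 = 0.8258
Wq = ρ/(μ−λ) = 0.8258/(9.1743−7.5758) = 0.51657 hr
In minutes: 0.51657·60 = 30.994 min

Final: 30.994 min


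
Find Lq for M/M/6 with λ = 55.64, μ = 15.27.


a = λ/μ = 3.6437; ρ = a/6 = 0.6073
P₀ = 0.024802
Lq = P₀·a^c·ρ / (c!·(1−ρ)²) = 0.024802·2340.39146·0.6073/(720·0.15422)
= 0.31746

Final: 0.31746


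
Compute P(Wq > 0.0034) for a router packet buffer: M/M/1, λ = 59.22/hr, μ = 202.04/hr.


ρ = 59.22/202.04 = 0.2931
P(Wq > t) = ρ·e^{−(μ−λ)t} = 0.2931·e^{−0.4856}
= 0.2931·0.615335 = 0.180361

Final: 0.180361


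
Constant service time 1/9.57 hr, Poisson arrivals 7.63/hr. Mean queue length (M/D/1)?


ρ = 7.63/9.57 = 0.7973
M/D/1: Lq = ρ²/(2(1−ρ)) = 0.6357/(2·0.2027) = 1.56785

Final: 1.56785


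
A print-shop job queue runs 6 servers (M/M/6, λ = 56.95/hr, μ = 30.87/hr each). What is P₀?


a = λ/μ = 56.95/30.87 = 1.8448; ρ = a/c = 0.3075
Σ_{k=0}^{5} a^k/k! (terms k=0..5) = 1.00000 + 1.84483 + 1.70170 + 1.04645 + 0.48263 + 0.17808 = 6.25370
Tail: a^6/(6!(1−ρ)) = 39.42236/(720·0.6925) = 0.07906
P₀ = 1/(6.25370 + 0.07906) = 1/6.33276 = 0.157909

Final: 0.157909


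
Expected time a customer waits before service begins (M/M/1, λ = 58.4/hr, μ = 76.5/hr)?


ρ = 58.4/76.5 = 0.7634
Wq = ρ/(μ−λ) = 0.7634/(76.5 − 58.4) = 0.7634/18.10 = 0.04218 hr

Final: 0.04218 hr


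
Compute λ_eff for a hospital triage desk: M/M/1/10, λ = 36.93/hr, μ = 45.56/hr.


ρ = 0.8106; P_K = (1−ρ)ρ^10/(1−ρ^11) = 0.025750
λ_eff = λ(1 − P_K) = 36.93·(1 − 0.025750) = 36.93·0.974250 = 35.9790 /hr

Final: 35.9790 /hr


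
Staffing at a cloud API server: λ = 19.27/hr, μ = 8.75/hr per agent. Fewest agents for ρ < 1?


Stability requires cμ > λ ⇔ c > λ/μ.
λ/μ = 19.27/8.75 = 2.2023
Minimum integer c = ⌊2.2023⌋ + 1 = 3
Check: 3·8.75 = 26.25 > 19.27, while 2·8.75 = 17.50 ≤ 19.27

Final: 3 servers


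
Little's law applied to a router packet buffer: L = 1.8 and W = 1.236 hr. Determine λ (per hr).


λ = L/W = 1.8/1.236 = 1.4563 /hr

Final: 1.4563 /hr


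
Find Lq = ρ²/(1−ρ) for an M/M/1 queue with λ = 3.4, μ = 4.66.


ρ = 3.4/4.66 = 0.7296
Lq = ρ²/(1−ρ) = 0.5323/0.2704 = 1.9688

Final: 1.9688


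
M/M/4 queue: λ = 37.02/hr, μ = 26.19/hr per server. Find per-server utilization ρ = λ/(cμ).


ρ = λ/(cμ) = 37.02/(4·26.19) = 37.02/104.76 = 0.3534

Final: 0.3534


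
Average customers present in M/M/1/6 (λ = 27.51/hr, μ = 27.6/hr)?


ρ = 27.51/27.6 = 0.9967
L = ρ[1 − (K+1)ρ^K + Kρ^(K+1)] / [(1−ρ)(1−ρ^(K+1))]
Numerator: 0.9967·(1 − 7·0.980594 + 6·0.977396) = 0.0002202
Denominator: (0.003261)·(0.022604) = 0.00007371
L = 0.0002202/0.00007371 = 2.9869

Final: 2.9869


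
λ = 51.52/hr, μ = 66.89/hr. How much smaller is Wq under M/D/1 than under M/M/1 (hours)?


ρ = 51.52/66.89 = 0.7702
Wq(M/M/1) = ρ/(μ−λ) = 0.7702/15.37 = 0.05011 hr
Wq(M/D/1) = ρ/(2(μ−λ)) = 0.02506 hr
Savings = 0.05011 − 0.02506 = 0.02506 hr

Final: 0.02506 hr


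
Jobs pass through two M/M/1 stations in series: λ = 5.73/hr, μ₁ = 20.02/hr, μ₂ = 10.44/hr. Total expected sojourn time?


Each node sees arrival rate λ = 5.73/hr (tandem ⇒ throughput preserved).
W₁ = 1/(μ₁−λ) = 1/(20.02−5.73) = 0.06998 hr
W₂ = 1/(μ₂−λ) = 1/(10.44−5.73) = 0.21231 hr
W_total = W₁ + W₂ = 0.06998 + 0.21231 = 0.28229 hr

Final: 0.28229 hr


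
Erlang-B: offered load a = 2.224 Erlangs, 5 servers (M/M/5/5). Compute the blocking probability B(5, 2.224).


B(c,a) = (a^c/c!) / Σ_{k=0}^{c} a^k/k!
a^5/5! = 0.453412
Σ terms (k=0..5): 1.00000 + 2.22400 + 2.47309 + 1.83338 + 1.01936 + 0.45341 = 9.003243
B = 0.453412/9.003243 = 0.050361

Final: 0.050361


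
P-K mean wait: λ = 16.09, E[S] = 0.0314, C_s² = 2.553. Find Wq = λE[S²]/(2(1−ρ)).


ρ = λ·E[S] = 16.09·0.0314 = 0.5052
E[S²] = E[S]²(1+C_s²) = 0.0314²·(1+2.553) = 0.003503
Wq = λ·E[S²]/(2(1−ρ)) = 16.09·0.003503/(2·0.4948) = 0.05696 hr

Final: 0.05696 hr


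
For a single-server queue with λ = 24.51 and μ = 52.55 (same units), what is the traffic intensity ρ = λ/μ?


ρ = λ/μ = 24.51/52.55 = 0.4664

Final: 0.4664


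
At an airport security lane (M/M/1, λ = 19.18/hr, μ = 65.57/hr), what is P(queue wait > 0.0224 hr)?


ρ = 19.18/65.57 = 0.2925
P(Wq > t) = ρ·e^{−(μ−λ)t} = 0.2925·e^{−1.0391}
= 0.2925·0.353760 = 0.103479

Final: 0.103479


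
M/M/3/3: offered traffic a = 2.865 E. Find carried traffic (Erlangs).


B(3,2.865) = 0.329681 (Erlang-B)
Carried load = a(1 − B) = 2.865·(1 − 0.329681) = 2.865·0.670319 = 1.9205 E

Final: 1.9205 Erlangs


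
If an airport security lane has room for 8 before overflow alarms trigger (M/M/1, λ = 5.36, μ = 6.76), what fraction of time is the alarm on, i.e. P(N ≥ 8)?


ρ = 5.36/6.76 = 0.7929
P(N ≥ n) = ρ^n = 0.7929^8 = 0.156223

Final: 0.156223


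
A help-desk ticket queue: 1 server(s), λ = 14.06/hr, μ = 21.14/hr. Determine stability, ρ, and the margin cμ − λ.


Total capacity cμ = 1·21.14 = 21.14/hr
ρ = λ/(cμ) = 14.06/21.14 = 0.6651
Stable ⇔ ρ < 1: YES
Spare capacity = cμ − λ = 21.14 − 14.06 = 7.08/hr

Final: ρ = 0.6651; stable; margin = 7.08/hr


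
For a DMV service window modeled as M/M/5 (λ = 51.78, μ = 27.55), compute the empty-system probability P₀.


a = λ/μ = 51.78/27.55 = 1.8795; ρ = a/c = 0.3759
Σ_{k=0}^{4} a^k/k! (terms k=0..4) = 1.00000 + 1.87949 + 1.76624 + 1.10655 + 0.51994 = 6.27222
Tail: a^5/(5!(1−ρ)) = 23.45321/(120·0.6241) = 0.31316
P₀ = 1/(6.27222 + 0.31316) = 1/6.58538 = 0.151852

Final: 0.151852


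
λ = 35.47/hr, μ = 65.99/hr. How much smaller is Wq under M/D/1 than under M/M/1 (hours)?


ρ = 35.47/65.99 = 0.5375
Wq(M/M/1) = ρ/(μ−λ) = 0.5375/30.52 = 0.01761 hr
Wq(M/D/1) = ρ/(2(μ−λ)) = 0.008806 hr
Savings = 0.01761 − 0.008806 = 0.008806 hr

Final: 0.008806 hr


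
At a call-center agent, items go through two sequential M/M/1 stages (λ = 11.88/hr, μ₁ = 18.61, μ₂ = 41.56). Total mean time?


Each node sees arrival rate λ = 11.88/hr (tandem ⇒ throughput preserved).
W₁ = 1/(μ₁−λ) = 1/(18.61−11.88) = 0.14859 hr
W₂ = 1/(μ₂−λ) = 1/(41.56−11.88) = 0.03369 hr
W_total = W₁ + W₂ = 0.14859 + 0.03369 = 0.18228 hr

Final: 0.18228 hr


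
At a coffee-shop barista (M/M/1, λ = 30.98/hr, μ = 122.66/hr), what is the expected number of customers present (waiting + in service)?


ρ = λ/μ = 30.98/122.66 = 0.2526
L = ρ/(1−ρ) = 0.2526/(1 − 0.2526) = 0.2526/0.7474 = 0.3379

Final: 0.3379


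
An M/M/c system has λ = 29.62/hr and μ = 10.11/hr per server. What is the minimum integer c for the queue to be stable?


Stability requires cμ > λ ⇔ c > λ/μ.
λ/μ = 29.62/10.11 = 2.9298
Minimum integer c = ⌊2.9298⌋ + 1 = 3
Check: 3·10.11 = 30.33 > 29.62, while 2·10.11 = 20.22 ≤ 29.62

Final: 3 servers


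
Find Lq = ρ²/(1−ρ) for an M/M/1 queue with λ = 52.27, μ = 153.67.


ρ = 52.27/153.67 = 0.3401
Lq = ρ²/(1−ρ) = 0.1157/0.6599 = 0.1753

Final: 0.1753


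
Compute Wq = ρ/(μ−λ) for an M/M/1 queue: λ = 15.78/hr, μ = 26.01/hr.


ρ = 15.78/26.01 = 0.6067
Wq = ρ/(μ−λ) = 0.6067/(26.01 − 15.78) = 0.6067/10.23 = 0.05930 hr

Final: 0.05930 hr


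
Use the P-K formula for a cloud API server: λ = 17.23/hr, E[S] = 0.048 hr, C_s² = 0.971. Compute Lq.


ρ = λ·E[S] = 17.23·0.048 = 0.8270
Lq = ρ²(1+C_s²)/(2(1−ρ)) = 0.6840·(1+0.971)/(2·0.1730)
= 0.6840·1.9710/0.3459 = 3.89730

Final: 3.89730


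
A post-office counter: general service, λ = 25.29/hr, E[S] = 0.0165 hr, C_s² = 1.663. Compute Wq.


ρ = λ·E[S] = 25.29·0.0165 = 0.4173
E[S²] = E[S]²(1+C_s²) = 0.0165²·(1+1.663) = 0.0007250
Wq = λ·E[S²]/(2(1−ρ)) = 25.29·0.0007250/(2·0.5827) = 0.01573 hr

Final: 0.01573 hr


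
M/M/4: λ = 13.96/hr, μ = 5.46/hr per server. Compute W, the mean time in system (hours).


a = 2.5568; ρ = 0.6392; P₀ = 0.068748
Lq = P₀·a^c·ρ/(c!(1−ρ)²) = 0.60104
Wq = Lq/λ = 0.60104/13.96 = 0.04305 hr
W = Wq + 1/μ = 0.04305 + 0.18315 = 0.22620 hr

Final: 0.22620 hr


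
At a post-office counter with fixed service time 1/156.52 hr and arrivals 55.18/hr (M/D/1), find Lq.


ρ = 55.18/156.52 = 0.3525
M/D/1: Lq = ρ²/(2(1−ρ)) = 0.1243/(2·0.6475) = 0.09598

Final: 0.09598


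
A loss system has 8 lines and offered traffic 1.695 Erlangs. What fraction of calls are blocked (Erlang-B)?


B(c,a) = (a^c/c!) / Σ_{k=0}^{c} a^k/k!
a^8/8! = 0.001690
Σ terms (k=0..8): 1.00000 + 1.69500 + 1.43651 + 0.81163 + 0.34393 + 0.11659 + 0.03294 + 0.007975 + 0.001690 = 5.446264
B = 0.001690/5.446264 = 0.0003103

Final: 0.0003103


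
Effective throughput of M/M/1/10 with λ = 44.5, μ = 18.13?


ρ = 2.4545; P_K = (1−ρ)ρ^10/(1−ρ^11) = 0.592615
λ_eff = λ(1 − P_K) = 44.5·(1 − 0.592615) = 44.5·0.407385 = 18.1286 /hr

Final: 18.1286 /hr


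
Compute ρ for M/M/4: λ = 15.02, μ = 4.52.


ρ = λ/(cμ) = 15.02/(4·4.52) = 15.02/18.08 = 0.8308

Final: 0.8308


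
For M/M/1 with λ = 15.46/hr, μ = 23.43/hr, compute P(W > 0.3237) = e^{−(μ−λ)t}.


W ~ Exponential(μ−λ) for M/M/1.
μ − λ = 23.43 − 15.46 = 7.9700
P(W > t) = e^{−(μ−λ)t} = e^{−2.5799} = 0.075782

Final: 0.075782


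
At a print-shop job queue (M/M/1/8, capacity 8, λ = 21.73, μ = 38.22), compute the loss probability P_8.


ρ = λ/μ = 21.73/38.22 = 0.5686
P_K = (1−ρ)ρ^K/(1−ρ^(K+1)) = (0.4314·0.010918)/(1 − 0.006208)
= 0.004711/0.993792 = 0.004740

Final: 0.004740


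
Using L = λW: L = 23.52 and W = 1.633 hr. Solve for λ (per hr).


λ = L/W = 23.52/1.633 = 14.4029 /hr

Final: 14.4029 /hr


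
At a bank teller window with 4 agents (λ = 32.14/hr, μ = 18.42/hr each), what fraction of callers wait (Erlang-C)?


a = λ/μ = 1.7448; ρ = a/4 = 0.4362
P₀ = 0.171308 (from M/M/c formula)
C(c,a) = [a^c/(c!(1−ρ))]·P₀ = [9.26883/(24·0.5638)]·0.171308
= 0.68501·0.171308 = 0.117348

Final: 0.117348


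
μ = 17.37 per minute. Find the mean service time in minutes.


Mean service time = 1/μ = 1/17.37 minute = 0.05757 minute
In minutes: 0.05757 × 1 = 0.05757 min

Final: 0.05757 min


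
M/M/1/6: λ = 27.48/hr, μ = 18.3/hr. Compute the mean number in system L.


ρ = 27.48/18.3 = 1.5016
L = ρ[1 − (K+1)ρ^K + Kρ^(K+1)] / [(1−ρ)(1−ρ^(K+1))]
Numerator: 1.5016·(1 − 7·11.465522 + 6·17.217079) = 36.105146
Denominator: (-0.5016)·(-16.217079) = 8.135125
L = 36.105146/8.135125 = 4.4382

Final: 4.4382


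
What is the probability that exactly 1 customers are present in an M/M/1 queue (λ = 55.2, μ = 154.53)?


ρ = 55.2/154.53 = 0.3572
P_n = (1−ρ)·ρ^n = (1 − 0.3572)·0.3572^1 = 0.6428·0.357212 = 0.229612

Final: 0.229612


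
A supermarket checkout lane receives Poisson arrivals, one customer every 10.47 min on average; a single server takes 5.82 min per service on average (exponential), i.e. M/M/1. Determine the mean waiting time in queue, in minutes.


λ = 60/10.47 = 5.7307 /hr
μ = 60/5.82 = 10.3093 /hr
ρ = λ/μ = 5.7307/10.3093 = 0.5559
Wq = ρ/(μ−λ) = 0.5559/(10.3093−5.7307) = 0.12141 hr
In minutes: 0.12141·60 = 7.284 min

Final: 7.284 min


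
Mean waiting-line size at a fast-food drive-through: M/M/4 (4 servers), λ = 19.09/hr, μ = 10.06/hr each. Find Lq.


a = λ/μ = 1.8976; ρ = a/4 = 0.4744
P₀ = 0.145669
Lq = P₀·a^c·ρ / (c!·(1−ρ)²) = 0.145669·12.96677·0.4744/(24·0.27625)
= 0.13515

Final: 0.13515


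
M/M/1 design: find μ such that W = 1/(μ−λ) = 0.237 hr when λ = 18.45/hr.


W = 1/(μ−λ) ⇒ μ − λ = 1/W = 1/0.237 = 4.2194
μ = λ + 1/W = 18.45 + 4.2194 = 22.6694 per hr

Final: 22.6694 /hr


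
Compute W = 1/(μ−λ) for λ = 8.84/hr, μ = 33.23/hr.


W = 1/(μ−λ) = 1/(33.23 − 8.84) = 1/24.39 = 0.04100 hr

Final: 0.04100 hr


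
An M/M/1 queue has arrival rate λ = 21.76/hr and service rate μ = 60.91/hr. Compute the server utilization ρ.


ρ = λ/μ = 21.76/60.91 = 0.3572

Final: 0.3572


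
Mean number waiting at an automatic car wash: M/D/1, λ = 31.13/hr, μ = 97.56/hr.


ρ = 31.13/97.56 = 0.3191
M/D/1: Lq = ρ²/(2(1−ρ)) = 0.1018/(2·0.6809) = 0.07476

Final: 0.07476


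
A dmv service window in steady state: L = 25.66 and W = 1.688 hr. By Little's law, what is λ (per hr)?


λ = L/W = 25.66/1.688 = 15.2014 /hr

Final: 15.2014 /hr


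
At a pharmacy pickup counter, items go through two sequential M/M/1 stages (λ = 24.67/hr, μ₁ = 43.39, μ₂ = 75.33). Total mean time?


Each node sees arrival rate λ = 24.67/hr (tandem ⇒ throughput preserved).
W₁ = 1/(μ₁−λ) = 1/(43.39−24.67) = 0.05342 hr
W₂ = 1/(μ₂−λ) = 1/(75.33−24.67) = 0.01974 hr
W_total = W₁ + W₂ = 0.05342 + 0.01974 = 0.07316 hr

Final: 0.07316 hr


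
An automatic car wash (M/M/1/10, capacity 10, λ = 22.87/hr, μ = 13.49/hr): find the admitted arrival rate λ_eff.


ρ = 1.6953; P_K = (1−ρ)ρ^10/(1−ρ^11) = 0.411382
λ_eff = λ(1 − P_K) = 22.87·(1 − 0.411382) = 22.87·0.588618 = 13.4617 /hr

Final: 13.4617 /hr


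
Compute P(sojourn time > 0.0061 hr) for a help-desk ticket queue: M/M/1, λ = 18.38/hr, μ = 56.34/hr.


W ~ Exponential(μ−λ) for M/M/1.
μ − λ = 56.34 − 18.38 = 37.9600
P(W > t) = e^{−(μ−λ)t} = e^{−0.2316} = 0.793298

Final: 0.793298


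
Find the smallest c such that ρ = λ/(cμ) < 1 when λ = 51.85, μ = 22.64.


Stability requires cμ > λ ⇔ c > λ/μ.
λ/μ = 51.85/22.64 = 2.2902
Minimum integer c = ⌊2.2902⌋ + 1 = 3
Check: 3·22.64 = 67.92 > 51.85, while 2·22.64 = 45.28 ≤ 51.85

Final: 3 servers


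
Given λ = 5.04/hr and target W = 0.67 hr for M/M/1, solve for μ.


W = 1/(μ−λ) ⇒ μ − λ = 1/W = 1/0.67 = 1.4925
μ = λ + 1/W = 5.04 + 1.4925 = 6.5325 per hr

Final: 6.5325 /hr


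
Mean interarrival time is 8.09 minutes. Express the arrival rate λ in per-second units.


λ = 1/(interarrival time) in consistent units.
1 second = 0.0166667 min, so λ = 0.0166667/8.09 = 0.002060 per second

Final: 0.002060 /sec


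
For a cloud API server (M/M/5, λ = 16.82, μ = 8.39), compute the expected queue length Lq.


a = λ/μ = 2.0048; ρ = a/5 = 0.4010
P₀ = 0.133677
Lq = P₀·a^c·ρ / (c!·(1−ρ)²) = 0.133677·32.38323·0.4010/(120·0.35886)
= 0.04031

Final: 0.04031


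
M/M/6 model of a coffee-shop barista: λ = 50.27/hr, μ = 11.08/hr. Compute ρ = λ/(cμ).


ρ = λ/(cμ) = 50.27/(6·11.08) = 50.27/66.48 = 0.7562

Final: 0.7562
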